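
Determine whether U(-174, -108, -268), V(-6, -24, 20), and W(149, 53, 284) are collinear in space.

No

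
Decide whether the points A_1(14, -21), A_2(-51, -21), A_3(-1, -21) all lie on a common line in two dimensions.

Yes

A_1A_2 = (-65, 0), A_1A_3 = (-15, 0).
Checking proportionality: A_1A_3 = 3/13·A_1A_2, so the vectors are parallel and the points are collinear.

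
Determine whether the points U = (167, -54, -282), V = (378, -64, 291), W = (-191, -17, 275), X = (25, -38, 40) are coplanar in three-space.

Yes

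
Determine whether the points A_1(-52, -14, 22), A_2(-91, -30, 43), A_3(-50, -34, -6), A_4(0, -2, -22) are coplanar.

No

With A_1 as base: A_1A_2 = (-39, -16, 21), A_1A_3 = (2, -20, -28), A_1A_4 = (52, 12, -44).
A_1A_3 × A_1A_4 = (1216, -1368, 1064).
A_1A_2 · (A_1A_3 × A_1A_4) = -3192.
Since -3192 ≠ 0, the four points are not coplanar.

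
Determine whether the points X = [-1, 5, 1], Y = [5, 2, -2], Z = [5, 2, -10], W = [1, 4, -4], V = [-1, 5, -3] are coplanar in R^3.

The plane through X, Y, Z has normal n = XY × XZ = (24, 48, 0) and equation n·P = 216.
Checking the remaining points: n·W = 216, n·V = 216.
All equal 216, so all 5 points lie in one plane.

Yes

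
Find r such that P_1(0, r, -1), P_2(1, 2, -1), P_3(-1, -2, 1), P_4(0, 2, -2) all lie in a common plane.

1

Coplanarity ⇔ det[P_1P_2; P_1P_3; P_1P_4] = 0.
Expanding, this is linear in r: (4)r + (-4) = 0.
So r = 1.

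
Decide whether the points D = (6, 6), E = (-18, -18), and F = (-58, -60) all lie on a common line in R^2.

DE = (-24, -24), DF = (-64, -66).
det[DE; DF] = (-24)(-66) − (-24)(-64) = 48.
The determinant is nonzero, so they are not collinear.

No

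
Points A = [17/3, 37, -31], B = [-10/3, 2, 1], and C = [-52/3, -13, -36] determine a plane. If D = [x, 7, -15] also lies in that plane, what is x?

-13/3

Coplanarity requires AB · (AC × AD) = 0.
AB = (-9, -35, 32), AC = (-23, -50, -5); the triple product is linear in x with coefficient 1775 and constant term 23075/3.
Setting it to zero: x = -13/3.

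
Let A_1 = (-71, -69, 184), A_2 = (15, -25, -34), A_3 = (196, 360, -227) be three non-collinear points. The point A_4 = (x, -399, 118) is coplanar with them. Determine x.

Coplanarity requires A_1A_2 · (A_1A_3 × A_1A_4) = 0.
A_1A_2 = (86, 44, -218), A_1A_3 = (267, 429, -411); the triple product is linear in x with coefficient 75438 and constant term 11240262.
Setting it to zero: x = -149.

-149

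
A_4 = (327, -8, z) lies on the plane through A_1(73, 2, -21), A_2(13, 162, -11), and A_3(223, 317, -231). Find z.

-236

Coplanarity requires A_1A_2 · (A_1A_3 × A_1A_4) = 0.
A_1A_2 = (-60, 160, 10), A_1A_3 = (150, 315, -210); the triple product is linear in z with coefficient -42900 and constant term -10124400.
Setting it to zero: z = -236.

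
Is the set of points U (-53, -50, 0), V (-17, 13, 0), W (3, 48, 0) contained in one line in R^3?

Yes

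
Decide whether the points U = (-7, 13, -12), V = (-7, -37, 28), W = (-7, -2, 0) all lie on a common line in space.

Yes

UV = (0, -50, 40), UW = (0, -15, 12).
UV × UW = (0, 0, 0).
The cross product vanishes, so the three points are collinear.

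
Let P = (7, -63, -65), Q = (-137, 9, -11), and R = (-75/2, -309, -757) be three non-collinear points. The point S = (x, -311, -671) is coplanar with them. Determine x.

59

A normal to the plane is n = PQ × PR = (-36540, -102051, 38628).
S lies in the plane iff n · PS = 0.
This gives (-36540)x + (2155860) = 0, so x = 59.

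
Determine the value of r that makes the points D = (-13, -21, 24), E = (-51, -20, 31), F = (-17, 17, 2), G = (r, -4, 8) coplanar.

16

Coplanarity ⇔ det[DE; DF; DG] = 0.
Expanding, this is linear in r: (-288)r + (4608) = 0.
So r = 16.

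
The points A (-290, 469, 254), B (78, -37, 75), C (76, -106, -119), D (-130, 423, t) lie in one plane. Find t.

The points are coplanar iff AB · (AC × AD) = 0.
Expanding, this is linear in t: (-26404)t + (17136196) = 0.
So t = 649.

649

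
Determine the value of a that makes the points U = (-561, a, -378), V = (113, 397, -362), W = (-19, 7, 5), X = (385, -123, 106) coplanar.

449

Coplanarity ⇔ det[UV; UW; UX] = 0.
Expanding, this is linear in a: (-161600)a + (72558400) = 0.
So a = 449.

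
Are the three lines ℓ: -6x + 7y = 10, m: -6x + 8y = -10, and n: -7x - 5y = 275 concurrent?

Intersecting ℓ and m: solving the 2×2 system gives (x, y) = (-25, -20).
Substitute into n: (-7)(-25) + (-5)(-20) = 275.
This equals 275, so (-25, -20) lies on all three lines and they are concurrent.

Yes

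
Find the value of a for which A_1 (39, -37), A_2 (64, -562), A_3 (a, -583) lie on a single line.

65

The three points are collinear iff det[A_1A_2; A_1A_3] = 0.
This determinant is linear in a: (525)a + (-34125) = 0, so a = 65.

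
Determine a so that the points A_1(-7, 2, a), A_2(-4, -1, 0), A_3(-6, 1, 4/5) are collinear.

Collinearity requires A_1A_2 × A_1A_3 = 0; each component is linear in a.
The x-component gives (2)a + (-12/5) = 0, so a = 6/5.
The remaining components then also vanish.

6/5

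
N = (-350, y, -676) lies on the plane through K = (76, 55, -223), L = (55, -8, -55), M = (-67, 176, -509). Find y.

The plane through K, L, M has equation −2310x − 30030y − 11550z = 748440.
Substituting N: (-30030)y + (8616300) = 748440, so y = 262.

262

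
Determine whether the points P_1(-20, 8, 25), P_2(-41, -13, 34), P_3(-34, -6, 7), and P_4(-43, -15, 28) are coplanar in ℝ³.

Yes

A normal to the plane through P_1, P_2, P_3 is n = P_1P_2 × P_1P_3 = (504, -504, 0).
The plane has equation n·P = -14112. For P_4: n·P_4 = -14112.
Equal, so P_4 lies in the plane and all four are coplanar.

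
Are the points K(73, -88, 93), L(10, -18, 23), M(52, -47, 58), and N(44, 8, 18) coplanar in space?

No

With K as base: KL = (-63, 70, -70), KM = (-21, 41, -35), KN = (-29, 96, -75).
KM × KN = (285, -560, -827).
KL · (KM × KN) = 735.
Since 735 ≠ 0, the four points are not coplanar.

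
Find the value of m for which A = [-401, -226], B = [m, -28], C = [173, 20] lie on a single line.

61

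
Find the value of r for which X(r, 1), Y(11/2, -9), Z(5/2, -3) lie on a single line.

1/2

Collinearity: (X − Y) must be parallel to (Z − Y) = (-3, 6).
Cross-multiplying the components: (r − 11/2)·(6) = (10)·(-3).
Solving gives r = 1/2.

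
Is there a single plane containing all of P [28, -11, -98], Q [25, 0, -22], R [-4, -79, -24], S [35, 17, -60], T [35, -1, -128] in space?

No

The plane through P, Q, R has normal n = PQ × PR = (5982, -2210, 556) and equation n·X = 137318.
Checking the remaining points: n·S = 138440, n·T = 140412.
Since n·S = 138440 ≠ 137318, S is off the plane and the points are not all coplanar.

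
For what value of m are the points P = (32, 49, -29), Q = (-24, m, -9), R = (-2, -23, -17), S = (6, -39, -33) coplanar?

-69

Coplanarity ⇔ det[PQ; PR; PS] = 0.
Expanding, this is linear in m: (-448)m + (-30912) = 0.
So m = -69.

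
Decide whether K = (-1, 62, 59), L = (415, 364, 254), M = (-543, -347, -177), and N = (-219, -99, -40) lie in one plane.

Yes

With K as base: KL = (416, 302, 195), KM = (-542, -409, -236), KN = (-218, -161, -99).
KM × KN = (2495, -2210, -1900).
KL · (KM × KN) = 0.
The scalar triple product vanishes, so the four points are coplanar.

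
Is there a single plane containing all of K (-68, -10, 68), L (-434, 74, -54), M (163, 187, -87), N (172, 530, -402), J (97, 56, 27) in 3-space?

No

The plane through K, L, M has normal n = KL × KM = (11014, -84912, -91506) and equation n·P = -6122240.
Checking the remaining points: n·N = -6323540, n·J = -6157376.
Since n·N = -6323540 ≠ -6122240, N is off the plane and the points are not all coplanar.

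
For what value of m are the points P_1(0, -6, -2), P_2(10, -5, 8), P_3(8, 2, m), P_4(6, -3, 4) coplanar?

6

The points are coplanar iff P_1P_2 · (P_1P_3 × P_1P_4) = 0.
Expanding, this is linear in m: (-24)m + (144) = 0.
So m = 6.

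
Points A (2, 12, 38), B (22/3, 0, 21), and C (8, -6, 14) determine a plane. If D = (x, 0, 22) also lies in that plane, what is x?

Coplanarity requires AB · (AC × AD) = 0.
AB = (16/3, -12, -17), AC = (6, -18, -24); the triple product is linear in x with coefficient -18 and constant term 108.
Setting it to zero: x = 6.

6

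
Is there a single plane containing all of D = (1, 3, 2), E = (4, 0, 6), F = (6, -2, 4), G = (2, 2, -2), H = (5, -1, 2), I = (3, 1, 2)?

Yes

The plane through D, E, F has normal n = DE × DF = (14, 14, 0) and equation n·P = 56.
Checking the remaining points: n·G = 56, n·H = 56, n·I = 56.
All equal 56, so all 6 points lie in one plane.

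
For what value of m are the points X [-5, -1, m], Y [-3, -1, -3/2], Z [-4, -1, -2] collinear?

Direction YZ = (-1, 0, -1/2). From the x-coordinate of X, the parameter along the line is τ = (-5 − (-3))/(-1) = 2.
Then m = (-3/2) + 2·(-1/2) = -5/2.

-5/2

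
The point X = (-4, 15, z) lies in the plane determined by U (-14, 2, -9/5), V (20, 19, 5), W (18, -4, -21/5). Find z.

17/5

The plane through U, V, W has equation (1496/5)y − 748z = 9724/5.
Substituting X: (-748)z + (4488) = 9724/5, so z = 17/5.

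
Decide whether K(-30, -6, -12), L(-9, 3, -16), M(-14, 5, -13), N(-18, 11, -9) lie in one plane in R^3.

No

A normal to the plane through K, L, M is n = KL × KM = (35, -43, 87).
The plane has equation n·P = -1836. For N: n·N = -1886.
-1886 ≠ -1836, so N is off the plane.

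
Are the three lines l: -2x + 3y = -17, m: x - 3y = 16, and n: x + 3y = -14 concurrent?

Lines aᵢx + bᵢy = cᵢ with pairwise distinct directions are concurrent exactly when det[aᵢ bᵢ cᵢ] = 0.
Here the determinant is 0.
It vanishes, so the lines are concurrent at (1, -5).

Yes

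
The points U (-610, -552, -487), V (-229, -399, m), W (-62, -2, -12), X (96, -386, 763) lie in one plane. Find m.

Normal to plane UWX: n = (608650, -349650, -297332); plane equation n·P = -33469016.
Requiring n·V = -33469016: (-297332)m + (129500) = -33469016.
So m = 113.

113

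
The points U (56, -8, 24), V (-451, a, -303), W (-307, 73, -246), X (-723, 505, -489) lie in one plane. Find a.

Normal to plane UWX: n = (96957, 24111, -123120); plane equation n·P = 2281824.
Requiring n·V = 2281824: (24111)a + (-6422247) = 2281824.
So a = 361.

361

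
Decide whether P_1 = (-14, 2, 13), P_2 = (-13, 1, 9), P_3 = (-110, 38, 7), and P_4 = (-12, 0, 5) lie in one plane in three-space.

A normal to the plane through P_1, P_2, P_3 is n = P_1P_2 × P_1P_3 = (150, 390, -60).
The plane has equation n·P = -2100. For P_4: n·P_4 = -2100.
Equal, so P_4 lies in the plane and all four are coplanar.

Yes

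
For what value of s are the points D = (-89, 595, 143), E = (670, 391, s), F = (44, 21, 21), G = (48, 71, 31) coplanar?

Normal to plane DFG: n = (360, -1818, 8946); plane equation n·P = 165528.
Requiring n·E = 165528: (8946)s + (-469638) = 165528.
So s = 71.

71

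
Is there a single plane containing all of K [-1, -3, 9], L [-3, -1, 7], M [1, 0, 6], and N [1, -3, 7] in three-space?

No

With K as base: KL = (-2, 2, -2), KM = (2, 3, -3), KN = (2, 0, -2).
KM × KN = (-6, -2, -6).
KL · (KM × KN) = 20.
Since 20 ≠ 0, the four points are not coplanar.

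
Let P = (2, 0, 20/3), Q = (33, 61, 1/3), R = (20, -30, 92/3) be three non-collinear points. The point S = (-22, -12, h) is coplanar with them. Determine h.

The plane through P, Q, R has equation 1274x − 858y − 2028z = -10972.
Substituting S: (-2028)h + (-17732) = -10972, so h = -10/3.

-10/3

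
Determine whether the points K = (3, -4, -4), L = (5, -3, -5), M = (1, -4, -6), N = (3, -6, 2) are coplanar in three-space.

Yes

The four points are coplanar iff the 3×3 determinant with rows KL, KM, KN is zero.
Rows: (2, 1, -1), (-2, 0, -2), (0, -2, 6).
Expanding along the first row: (2)(-4) − (1)(-12) + (-1)(4) = 0.
Zero determinant ⇒ coplanar.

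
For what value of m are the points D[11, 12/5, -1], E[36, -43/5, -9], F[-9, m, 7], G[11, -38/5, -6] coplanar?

Normal to plane DEG: n = (-25, 125, -250); plane equation n·P = 275.
Requiring n·F = 275: (125)m + (-1525) = 275.
So m = 72/5.

72/5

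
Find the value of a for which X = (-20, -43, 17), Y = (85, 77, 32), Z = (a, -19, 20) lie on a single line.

1

Collinearity requires XY × XZ = 0; each component is linear in a.
The y-component gives (15)a + (-15) = 0, so a = 1.
The remaining components then also vanish.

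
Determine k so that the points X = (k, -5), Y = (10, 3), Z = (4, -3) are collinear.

2

Collinearity: (X − Y) must be parallel to (Z − Y) = (-6, -6).
Cross-multiplying the components: (k − 10)·(-6) = (-8)·(-6).
Solving gives k = 2.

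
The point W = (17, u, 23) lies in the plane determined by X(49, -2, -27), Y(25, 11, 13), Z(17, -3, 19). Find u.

A normal to the plane is n = XY × XZ = (638, -176, 440).
W lies in the plane iff n · XW = 0.
This gives (-176)u + (1232) = 0, so u = 7.

7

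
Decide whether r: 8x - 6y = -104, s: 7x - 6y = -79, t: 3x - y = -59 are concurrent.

Lines aᵢx + bᵢy = cᵢ with pairwise distinct directions are concurrent exactly when det[aᵢ bᵢ cᵢ] = 0.
Here the determinant is 0.
It vanishes, so the lines are concurrent at (-25, -16).

Yes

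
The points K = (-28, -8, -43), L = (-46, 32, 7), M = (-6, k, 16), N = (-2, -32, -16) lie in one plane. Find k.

Normal to plane KLN: n = (2280, 1786, -608); plane equation n·P = -51984.
Requiring n·M = -51984: (1786)k + (-23408) = -51984.
So k = -16.

-16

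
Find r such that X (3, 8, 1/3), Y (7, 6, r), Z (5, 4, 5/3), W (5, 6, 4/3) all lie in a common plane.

2

Normal to plane XZW: n = (-4/3, 2/3, 4); plane equation n·P = 8/3.
Requiring n·Y = 8/3: (4)r + (-16/3) = 8/3.
So r = 2.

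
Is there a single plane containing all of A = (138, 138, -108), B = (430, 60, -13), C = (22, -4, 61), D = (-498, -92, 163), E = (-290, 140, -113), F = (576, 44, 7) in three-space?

No

The plane through A, B, C has normal n = AB × AC = (308, -60368, -50512) and equation n·P = -2832984.
Checking the remaining points: n·D = -2832984, n·E = -2832984, n·F = -2832368.
Since n·F = -2832368 ≠ -2832984, F is off the plane and the points are not all coplanar.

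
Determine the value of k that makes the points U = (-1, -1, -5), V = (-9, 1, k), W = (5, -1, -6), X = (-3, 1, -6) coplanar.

-5

Normal to plane UWX: n = (2, 8, 12); plane equation n·P = -70.
Requiring n·V = -70: (12)k + (-10) = -70.
So k = -5.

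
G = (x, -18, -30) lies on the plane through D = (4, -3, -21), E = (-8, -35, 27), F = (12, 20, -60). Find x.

-6

A normal to the plane is n = DE × DF = (144, -84, -20).
G lies in the plane iff n · DG = 0.
This gives (144)x + (864) = 0, so x = -6.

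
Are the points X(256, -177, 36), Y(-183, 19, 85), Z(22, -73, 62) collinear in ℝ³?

XY = (-439, 196, 49), XZ = (-234, 104, 26).
XY × XZ = (0, -52, 208).
The cross product is nonzero, so the points do not lie on one line.

No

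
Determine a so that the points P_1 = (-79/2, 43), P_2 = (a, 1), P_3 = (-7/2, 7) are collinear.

The three points are collinear iff det[P_1P_2; P_1P_3] = 0.
This determinant is linear in a: (-36)a + (90) = 0, so a = 5/2.

5/2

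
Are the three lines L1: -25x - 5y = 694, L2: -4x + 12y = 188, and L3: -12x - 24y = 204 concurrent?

Lines aᵢx + bᵢy = cᵢ with pairwise distinct directions are concurrent exactly when det[aᵢ bᵢ cᵢ] = 0.
Here the determinant is -240.
Nonzero, so no common point exists.

No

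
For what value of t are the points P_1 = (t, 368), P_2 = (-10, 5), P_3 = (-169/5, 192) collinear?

The three points are collinear iff det[P_1P_2; P_1P_3] = 0.
This determinant is linear in t: (-187)t + (-52547/5) = 0, so t = -281/5.

-281/5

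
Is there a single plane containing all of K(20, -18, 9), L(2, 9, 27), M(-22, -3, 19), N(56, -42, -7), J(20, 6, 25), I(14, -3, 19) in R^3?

Yes

The plane through K, L, M has normal n = KL × KM = (0, -576, 864) and equation n·P = 18144.
Checking the remaining points: n·N = 18144, n·J = 18144, n·I = 18144.
All equal 18144, so all 6 points lie in one plane.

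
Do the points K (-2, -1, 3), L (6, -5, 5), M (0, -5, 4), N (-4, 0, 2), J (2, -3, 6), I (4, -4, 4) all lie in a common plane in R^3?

No

The plane through K, L, M has normal n = KL × KM = (4, -4, -24) and equation n·P = -76.
Checking the remaining points: n·N = -64, n·J = -124, n·I = -64.
Since n·N = -64 ≠ -76, N is off the plane and the points are not all coplanar.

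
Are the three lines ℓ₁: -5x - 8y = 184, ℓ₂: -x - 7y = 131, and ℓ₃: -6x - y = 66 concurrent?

No

The three lines meet at one point iff the augmented coefficient matrix [aᵢ bᵢ cᵢ] has rank < 3, i.e. its determinant vanishes.
Here the determinant is -129.
Nonzero, so no common point exists.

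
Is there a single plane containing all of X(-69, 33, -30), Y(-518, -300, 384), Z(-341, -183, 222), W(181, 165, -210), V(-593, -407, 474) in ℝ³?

No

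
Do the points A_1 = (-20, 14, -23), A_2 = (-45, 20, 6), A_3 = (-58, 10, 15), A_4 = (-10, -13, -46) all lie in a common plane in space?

Yes

With A_1 as base: A_1A_2 = (-25, 6, 29), A_1A_3 = (-38, -4, 38), A_1A_4 = (10, -27, -23).
A_1A_3 × A_1A_4 = (1118, -494, 1066).
A_1A_2 · (A_1A_3 × A_1A_4) = 0.
The scalar triple product vanishes, so the four points are coplanar.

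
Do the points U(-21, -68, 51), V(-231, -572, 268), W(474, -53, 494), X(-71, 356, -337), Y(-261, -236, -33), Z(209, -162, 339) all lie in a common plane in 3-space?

No

The plane through U, V, W has normal n = UV × UW = (-226527, 200445, 246330) and equation n·P = 3689637.
Checking the remaining points: n·X = 4428627, n·Y = 3689637, n·Z = 3689637.
Since n·X = 4428627 ≠ 3689637, X is off the plane and the points are not all coplanar.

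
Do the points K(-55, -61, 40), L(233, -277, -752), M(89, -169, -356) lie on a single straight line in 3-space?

KL = (288, -216, -792), KM = (144, -108, -396).
Each component of KM is 1/2 times the corresponding component of KL, so KM = 1/2·KL and the points are collinear.

Yes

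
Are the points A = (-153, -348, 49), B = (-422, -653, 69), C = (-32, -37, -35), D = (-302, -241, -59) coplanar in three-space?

Yes

The four points are coplanar iff the 3×3 determinant with rows AB, AC, AD is zero.
Rows: (-269, -305, 20), (121, 311, -84), (-149, 107, -108).
Expanding along the first row: (-269)(-24600) − (-305)(-25584) + (20)(59286) = 0.
Zero determinant ⇒ coplanar.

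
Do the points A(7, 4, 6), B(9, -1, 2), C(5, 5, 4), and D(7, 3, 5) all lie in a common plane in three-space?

A normal to the plane through A, B, C is n = AB × AC = (14, 12, -8).
The plane has equation n·P = 98. For D: n·D = 94.
94 ≠ 98, so D is off the plane.

No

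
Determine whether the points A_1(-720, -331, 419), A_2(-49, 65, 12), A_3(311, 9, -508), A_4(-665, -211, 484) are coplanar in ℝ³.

The four points are coplanar iff the 3×3 determinant with rows A_1A_2, A_1A_3, A_1A_4 is zero.
Rows: (671, 396, -407), (1031, 340, -927), (55, 120, 65).
Expanding along the first row: (671)(133340) − (396)(118000) + (-407)(105020) = 0.
Zero determinant ⇒ coplanar.

Yes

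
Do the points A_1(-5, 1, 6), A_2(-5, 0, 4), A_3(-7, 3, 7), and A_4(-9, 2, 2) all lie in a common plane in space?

The four points are coplanar iff the 3×3 determinant with rows A_1A_2, A_1A_3, A_1A_4 is zero.
Rows: (0, -1, -2), (-2, 2, 1), (-4, 1, -4).
Expanding along the first row: (0)(-9) − (-1)(12) + (-2)(6) = 0.
Zero determinant ⇒ coplanar.

Yes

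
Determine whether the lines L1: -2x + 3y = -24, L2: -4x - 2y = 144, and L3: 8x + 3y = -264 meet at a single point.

Intersecting L1 and L2: solving the 2×2 system gives (x, y) = (-24, -24).
Substitute into L3: (8)(-24) + (3)(-24) = -264.
This equals -264, so (-24, -24) lies on all three lines and they are concurrent.

Yes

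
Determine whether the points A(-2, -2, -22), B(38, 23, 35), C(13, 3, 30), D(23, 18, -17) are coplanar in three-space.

A normal to the plane through A, B, C is n = AB × AC = (1015, -1225, -175).
The plane has equation n·P = 4270. For D: n·D = 4270.
Equal, so D lies in the plane and all four are coplanar.

Yes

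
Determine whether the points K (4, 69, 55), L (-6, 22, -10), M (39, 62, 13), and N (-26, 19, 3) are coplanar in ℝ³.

Yes

A normal to the plane through K, L, M is n = KL × KM = (1519, -2695, 1715).
The plane has equation n·P = -85554. For N: n·N = -85554.
Equal, so N lies in the plane and all four are coplanar.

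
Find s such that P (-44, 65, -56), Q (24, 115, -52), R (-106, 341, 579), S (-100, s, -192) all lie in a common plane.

-43

Normal to plane PQR: n = (30646, -43428, 21868); plane equation n·X = -5395852.
Requiring n·S = -5395852: (-43428)s + (-7263256) = -5395852.
So s = -43.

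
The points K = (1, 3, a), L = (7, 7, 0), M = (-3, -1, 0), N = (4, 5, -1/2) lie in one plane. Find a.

The points are coplanar iff KL · (KM × KN) = 0.
Expanding, this is linear in a: (4)a + (4) = 0.
So a = -1.

-1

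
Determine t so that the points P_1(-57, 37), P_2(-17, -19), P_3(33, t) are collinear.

-89

Collinearity: (P_3 − P_1) must be parallel to (P_2 − P_1) = (40, -56).
Cross-multiplying the components: (t − 37)·(40) = (90)·(-56).
Solving gives t = -89.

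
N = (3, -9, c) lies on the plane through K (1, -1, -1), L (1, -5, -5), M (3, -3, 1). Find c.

Coplanarity requires KL · (KM × KN) = 0.
KL = (0, -4, -4), KM = (2, -2, 2); the triple product is linear in c with coefficient 8 and constant term 40.
Setting it to zero: c = -5.

-5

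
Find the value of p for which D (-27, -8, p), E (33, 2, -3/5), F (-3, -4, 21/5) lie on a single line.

37/5

Direction EF = (-36, -6, 24/5). From the x-coordinate of D, the parameter along the line is τ = (-27 − 33)/(-36) = 5/3.
Then p = (-3/5) + 5/3·(24/5) = 37/5.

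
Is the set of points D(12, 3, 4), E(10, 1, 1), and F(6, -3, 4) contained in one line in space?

No

DE = (-2, -2, -3), DF = (-6, -6, 0).
DE × DF = (-18, 18, 0).
The cross product is nonzero, so the points do not lie on one line.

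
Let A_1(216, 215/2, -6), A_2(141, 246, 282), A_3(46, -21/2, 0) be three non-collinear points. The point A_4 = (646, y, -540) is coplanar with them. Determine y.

The plane through A_1, A_2, A_3 has equation 34815x − 48510y + 32395z = 2110845.
Substituting A_4: (-48510)y + (4997190) = 2110845, so y = 119/2.

119/2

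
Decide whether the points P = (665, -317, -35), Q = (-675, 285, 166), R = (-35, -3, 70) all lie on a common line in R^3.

PQ = (-1340, 602, 201), PR = (-700, 314, 105).
Comparing components 2 and 3: (602)(105) − (201)(314) = 96 ≠ 0, so PQ and PR are not parallel and the points are not collinear.

No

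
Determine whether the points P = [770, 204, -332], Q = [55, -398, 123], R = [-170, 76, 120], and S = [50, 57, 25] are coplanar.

Yes

A normal to the plane through P, Q, R is n = PQ × PR = (-213864, -104520, -474360).
The plane has equation n·X = -28509840. For S: n·S = -28509840.
Equal, so S lies in the plane and all four are coplanar.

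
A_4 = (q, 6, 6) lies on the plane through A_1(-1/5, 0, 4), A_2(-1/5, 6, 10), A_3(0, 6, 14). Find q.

A normal to the plane is n = A_1A_2 × A_1A_3 = (24, 6/5, -6/5).
A_4 lies in the plane iff n · A_1A_4 = 0.
This gives (24)q + (48/5) = 0, so q = -2/5.

-2/5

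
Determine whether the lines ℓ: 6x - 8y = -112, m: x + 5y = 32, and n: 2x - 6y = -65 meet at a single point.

Intersecting ℓ and m: solving the 2×2 system gives (x, y) = (-8, 8).
Substitute into n: (2)(-8) + (-6)(8) = -64.
But n requires -65 ≠ -64, so the three lines have no common point.

No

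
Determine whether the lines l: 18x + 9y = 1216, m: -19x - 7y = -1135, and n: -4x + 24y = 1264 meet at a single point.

The three lines meet at one point iff the augmented coefficient matrix [aᵢ bᵢ cᵢ] has rank < 3, i.e. its determinant vanishes.
Here the determinant is -484.
Nonzero, so no common point exists.

No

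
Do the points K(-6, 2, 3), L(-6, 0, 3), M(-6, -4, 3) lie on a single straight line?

KL = (0, -2, 0), KM = (0, -6, 0).
KL × KM = (0, 0, 0).
The cross product vanishes, so the three points are collinear.

Yes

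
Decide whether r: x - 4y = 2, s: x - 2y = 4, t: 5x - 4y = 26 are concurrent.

The three lines meet at one point iff the augmented coefficient matrix [aᵢ bᵢ cᵢ] has rank < 3, i.e. its determinant vanishes.
Here the determinant is 0.
It vanishes, so the lines are concurrent at (6, 1).

Yes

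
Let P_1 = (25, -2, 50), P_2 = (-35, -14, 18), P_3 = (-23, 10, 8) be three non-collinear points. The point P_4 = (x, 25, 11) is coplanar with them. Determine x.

-2

Coplanarity requires P_1P_2 · (P_1P_3 × P_1P_4) = 0.
P_1P_2 = (-60, -12, -32), P_1P_3 = (-48, 12, -42); the triple product is linear in x with coefficient 888 and constant term 1776.
Setting it to zero: x = -2.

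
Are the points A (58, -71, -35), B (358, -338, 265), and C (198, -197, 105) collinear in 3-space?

AB = (300, -267, 300), AC = (140, -126, 140).
Comparing components 2 and 3: (-267)(140) − (300)(-126) = 420 ≠ 0, so AB and AC are not parallel and the points are not collinear.

No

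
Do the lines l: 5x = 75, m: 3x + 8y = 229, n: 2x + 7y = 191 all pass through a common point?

The three lines meet at one point iff the augmented coefficient matrix [aᵢ bᵢ cᵢ] has rank < 3, i.e. its determinant vanishes.
Here the determinant is 0.
It vanishes, so the lines are concurrent at (15, 23).

Yes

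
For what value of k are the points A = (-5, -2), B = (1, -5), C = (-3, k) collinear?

-3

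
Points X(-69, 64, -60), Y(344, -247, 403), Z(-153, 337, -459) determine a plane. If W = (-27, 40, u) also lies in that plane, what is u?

The plane through X, Y, Z has equation −2310x + 125895y + 86625z = 3019170.
Substituting W: (86625)u + (5098170) = 3019170, so u = -24.

-24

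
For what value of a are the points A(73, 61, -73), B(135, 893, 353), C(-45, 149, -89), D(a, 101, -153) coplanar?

Normal to plane ABC: n = (-50800, -49276, 103632); plane equation n·P = -14279372.
Requiring n·D = -14279372: (-50800)a + (-20832572) = -14279372.
So a = -129.

-129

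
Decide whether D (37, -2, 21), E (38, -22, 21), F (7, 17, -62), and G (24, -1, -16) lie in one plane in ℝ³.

Yes

With D as base: DE = (1, -20, 0), DF = (-30, 19, -83), DG = (-13, 1, -37).
DF × DG = (-620, -31, 217).
DE · (DF × DG) = 0.
The scalar triple product vanishes, so the four points are coplanar.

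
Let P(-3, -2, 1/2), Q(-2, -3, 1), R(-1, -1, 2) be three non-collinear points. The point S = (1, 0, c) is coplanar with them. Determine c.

The plane through P, Q, R has equation −2x − (1/2)y + 3z = 17/2.
Substituting S: (3)c + (-2) = 17/2, so c = 7/2.

7/2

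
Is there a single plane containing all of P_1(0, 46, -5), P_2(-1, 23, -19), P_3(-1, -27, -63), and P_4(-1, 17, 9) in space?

No

The four points are coplanar iff the 3×3 determinant with rows P_1P_2, P_1P_3, P_1P_4 is zero.
Rows: (-1, -23, -14), (-1, -73, -58), (-1, -29, 14).
Expanding along the first row: (-1)(-2704) − (-23)(-72) + (-14)(-44) = 1664.
Nonzero ⇒ not coplanar.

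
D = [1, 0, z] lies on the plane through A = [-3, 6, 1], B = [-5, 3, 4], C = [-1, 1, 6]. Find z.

The plane through A, B, C has equation 16y + 16z = 112.
Substituting D: (16)z + (0) = 112, so z = 7.

7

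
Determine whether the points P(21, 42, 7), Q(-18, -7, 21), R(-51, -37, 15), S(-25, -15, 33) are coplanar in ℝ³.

The four points are coplanar iff the 3×3 determinant with rows PQ, PR, PS is zero.
Rows: (-39, -49, 14), (-72, -79, 8), (-46, -57, 26).
Expanding along the first row: (-39)(-1598) − (-49)(-1504) + (14)(470) = -4794.
Nonzero ⇒ not coplanar.

No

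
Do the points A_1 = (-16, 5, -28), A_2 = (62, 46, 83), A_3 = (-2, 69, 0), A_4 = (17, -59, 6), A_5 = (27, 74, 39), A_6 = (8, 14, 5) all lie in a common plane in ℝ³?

The plane through A_1, A_2, A_3 has normal n = A_1A_2 × A_1A_3 = (-5956, -630, 4418) and equation n·P = -31558.
Checking the remaining points: n·A_4 = -37574, n·A_5 = -35130, n·A_6 = -34378.
Since n·A_4 = -37574 ≠ -31558, A_4 is off the plane and the points are not all coplanar.

No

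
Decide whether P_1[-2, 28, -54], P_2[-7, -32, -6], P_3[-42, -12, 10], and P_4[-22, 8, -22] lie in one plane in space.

Yes

A normal to the plane through P_1, P_2, P_3 is n = P_1P_2 × P_1P_3 = (-1920, -1600, -2200).
The plane has equation n·P = 77840. For P_4: n·P_4 = 77840.
Equal, so P_4 lies in the plane and all four are coplanar.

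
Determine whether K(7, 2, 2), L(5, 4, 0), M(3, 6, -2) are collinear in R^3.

Yes

KL = (-2, 2, -2), KM = (-4, 4, -4).
KL × KM = (0, 0, 0).
The cross product vanishes, so the three points are collinear.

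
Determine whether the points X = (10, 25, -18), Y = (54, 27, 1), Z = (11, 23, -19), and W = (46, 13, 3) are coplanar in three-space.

With X as base: XY = (44, 2, 19), XZ = (1, -2, -1), XW = (36, -12, 21).
XZ × XW = (-54, -57, 60).
XY · (XZ × XW) = -1350.
Since -1350 ≠ 0, the four points are not coplanar.

No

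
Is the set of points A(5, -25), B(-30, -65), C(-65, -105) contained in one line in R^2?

Yes

AB = (-35, -40), AC = (-70, -80).
det[AB; AC] = (-35)(-80) − (-40)(-70) = 0.
The determinant is zero, so the points are collinear.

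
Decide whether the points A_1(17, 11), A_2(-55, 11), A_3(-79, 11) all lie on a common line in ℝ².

A_1A_2 = (-72, 0), A_1A_3 = (-96, 0).
Twice the signed area of △A_1A_2A_3 is (-72)(0) − (0)(-96) = 0.
The triangle is degenerate (zero area), so the points are collinear.

Yes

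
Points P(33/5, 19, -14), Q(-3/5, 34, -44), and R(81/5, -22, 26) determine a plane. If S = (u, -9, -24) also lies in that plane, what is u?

Coplanarity requires PQ · (PR × PS) = 0.
PQ = (-36/5, 15, -30), PR = (48/5, -41, 40); the triple product is linear in u with coefficient -630 and constant term 2646.
Setting it to zero: u = 21/5.

21/5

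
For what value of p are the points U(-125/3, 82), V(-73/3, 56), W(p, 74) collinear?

-109/3

Collinearity: (W − U) must be parallel to (V − U) = (52/3, -26).
Cross-multiplying the components: (p − (-125/3))·(-26) = (-8)·(52/3).
Solving gives p = -109/3.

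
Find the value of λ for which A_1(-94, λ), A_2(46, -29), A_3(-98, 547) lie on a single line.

The three points are collinear iff det[A_1A_2; A_1A_3] = 0.
This determinant is linear in λ: (-144)λ + (76464) = 0, so λ = 531.

531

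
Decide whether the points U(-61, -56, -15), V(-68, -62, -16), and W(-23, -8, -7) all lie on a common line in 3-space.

No

UV = (-7, -6, -1), UW = (38, 48, 8).
Comparing components 3 and 1: (-1)(38) − (-7)(8) = 18 ≠ 0, so UV and UW are not parallel and the points are not collinear.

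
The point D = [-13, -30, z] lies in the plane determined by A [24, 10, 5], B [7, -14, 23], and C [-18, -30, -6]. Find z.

9

The plane through A, B, C has equation 984x − 943y − 328z = 12546.
Substituting D: (-328)z + (15498) = 12546, so z = 9.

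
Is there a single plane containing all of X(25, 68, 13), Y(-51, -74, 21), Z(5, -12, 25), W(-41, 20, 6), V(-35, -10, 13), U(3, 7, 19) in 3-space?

No

The plane through X, Y, Z has normal n = XY × XZ = (-1064, 752, 3240) and equation n·P = 66656.
Checking the remaining points: n·W = 78104, n·V = 71840, n·U = 63632.
Since n·W = 78104 ≠ 66656, W is off the plane and the points are not all coplanar.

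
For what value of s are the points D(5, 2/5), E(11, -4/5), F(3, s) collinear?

4/5

The three points are collinear iff det[DE; DF] = 0.
This determinant is linear in s: (6)s + (-24/5) = 0, so s = 4/5.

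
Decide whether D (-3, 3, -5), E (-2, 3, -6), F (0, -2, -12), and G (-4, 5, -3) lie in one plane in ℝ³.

No

With D as base: DE = (1, 0, -1), DF = (3, -5, -7), DG = (-1, 2, 2).
DF × DG = (4, 1, 1).
DE · (DF × DG) = 3.
Since 3 ≠ 0, the four points are not coplanar.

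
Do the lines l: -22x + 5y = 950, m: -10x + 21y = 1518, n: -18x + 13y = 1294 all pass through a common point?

Yes

The three lines meet at one point iff the augmented coefficient matrix [aᵢ bᵢ cᵢ] has rank < 3, i.e. its determinant vanishes.
Here the determinant is 0.
It vanishes, so the lines are concurrent at (-30, 58).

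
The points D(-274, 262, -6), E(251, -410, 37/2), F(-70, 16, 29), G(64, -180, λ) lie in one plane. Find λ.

The points are coplanar iff DE · (DF × DG) = 0.
Expanding, this is linear in λ: (7938)λ + (47628) = 0.
So λ = -6.

-6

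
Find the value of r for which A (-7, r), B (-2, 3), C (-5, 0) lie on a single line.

-2

The three points are collinear iff det[AB; AC] = 0.
This determinant is linear in r: (-3)r + (-6) = 0, so r = -2.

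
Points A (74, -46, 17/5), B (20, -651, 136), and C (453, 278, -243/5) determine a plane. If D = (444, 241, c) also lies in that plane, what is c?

-204/5

A normal to the plane is n = AB × AC = (-57512/5, 237237/5, 211799).
D lies in the plane iff n · AD = 0.
This gives (211799)c + (43206996/5) = 0, so c = -204/5.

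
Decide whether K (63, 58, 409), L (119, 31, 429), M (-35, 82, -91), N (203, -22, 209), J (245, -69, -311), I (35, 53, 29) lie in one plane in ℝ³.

The plane through K, L, M has normal n = KL × KM = (13020, 26040, -1302) and equation n·P = 1798062.
Checking the remaining points: n·N = 1798062, n·J = 1798062, n·I = 1798062.
All equal 1798062, so all 6 points lie in one plane.

Yes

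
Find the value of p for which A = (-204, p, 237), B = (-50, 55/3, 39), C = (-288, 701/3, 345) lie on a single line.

473/3

Collinearity requires AB × AC = 0; each component is linear in p.
The x-component gives (-306)p + (48246) = 0, so p = 473/3.
The remaining components then also vanish.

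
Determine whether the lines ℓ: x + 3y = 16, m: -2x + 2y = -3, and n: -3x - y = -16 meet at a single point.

No

Lines aᵢx + bᵢy = cᵢ with pairwise distinct directions are concurrent exactly when det[aᵢ bᵢ cᵢ] = 0.
Here the determinant is 24.
Nonzero, so no common point exists.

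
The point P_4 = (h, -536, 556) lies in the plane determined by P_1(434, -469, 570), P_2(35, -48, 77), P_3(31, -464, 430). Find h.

Coplanarity requires P_1P_2 · (P_1P_3 × P_1P_4) = 0.
P_1P_2 = (-399, 421, -493), P_1P_3 = (-403, 5, -140); the triple product is linear in h with coefficient -56475 and constant term 12593925.
Setting it to zero: h = 223.

223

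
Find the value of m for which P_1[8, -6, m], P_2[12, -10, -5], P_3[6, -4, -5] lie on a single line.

Direction P_2P_3 = (-6, 6, 0). From the x-coordinate of P_1, the parameter along the line is τ = (8 − 12)/(-6) = 2/3.
Then m = (-5) + 2/3·(0) = -5.

-5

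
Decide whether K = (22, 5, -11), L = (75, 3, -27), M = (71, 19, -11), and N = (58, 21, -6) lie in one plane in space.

A normal to the plane through K, L, M is n = KL × KM = (224, -784, 840).
The plane has equation n·P = -8232. For N: n·N = -8512.
-8512 ≠ -8232, so N is off the plane.

No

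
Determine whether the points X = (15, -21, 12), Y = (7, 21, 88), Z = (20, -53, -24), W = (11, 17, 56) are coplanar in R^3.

A normal to the plane through X, Y, Z is n = XY × XZ = (920, 92, 46).
The plane has equation n·P = 12420. For W: n·W = 14260.
14260 ≠ 12420, so W is off the plane.

No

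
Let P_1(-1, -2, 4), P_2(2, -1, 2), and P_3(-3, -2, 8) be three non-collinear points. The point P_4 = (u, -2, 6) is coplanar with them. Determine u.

Coplanarity requires P_1P_2 · (P_1P_3 × P_1P_4) = 0.
P_1P_2 = (3, 1, -2), P_1P_3 = (-2, 0, 4); the triple product is linear in u with coefficient 4 and constant term 8.
Setting it to zero: u = -2.

-2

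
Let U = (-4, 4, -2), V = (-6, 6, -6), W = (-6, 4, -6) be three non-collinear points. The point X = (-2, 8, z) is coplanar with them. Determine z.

2

Coplanarity requires UV · (UW × UX) = 0.
UV = (-2, 2, -4), UW = (-2, 0, -4); the triple product is linear in z with coefficient 4 and constant term -8.
Setting it to zero: z = 2.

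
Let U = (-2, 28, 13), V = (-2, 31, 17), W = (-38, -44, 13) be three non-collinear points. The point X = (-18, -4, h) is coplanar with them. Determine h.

13

Coplanarity requires UV · (UW × UX) = 0.
UV = (0, 3, 4), UW = (-36, -72, 0); the triple product is linear in h with coefficient 108 and constant term -1404.
Setting it to zero: h = 13.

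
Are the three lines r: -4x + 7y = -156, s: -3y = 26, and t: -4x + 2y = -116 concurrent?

The three lines meet at one point iff the augmented coefficient matrix [aᵢ bᵢ cᵢ] has rank < 3, i.e. its determinant vanishes.
Here the determinant is -40.
Nonzero, so no common point exists.

No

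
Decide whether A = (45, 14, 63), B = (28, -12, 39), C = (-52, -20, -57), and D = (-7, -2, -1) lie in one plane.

With A as base: AB = (-17, -26, -24), AC = (-97, -34, -120), AD = (-52, -16, -64).
AC × AD = (256, 32, -216).
AB · (AC × AD) = 0.
The scalar triple product vanishes, so the four points are coplanar.

Yes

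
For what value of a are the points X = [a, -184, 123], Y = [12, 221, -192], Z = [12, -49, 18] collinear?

12

Collinearity requires XY × XZ = 0; each component is linear in a.
The y-component gives (210)a + (-2520) = 0, so a = 12.
The remaining components then also vanish.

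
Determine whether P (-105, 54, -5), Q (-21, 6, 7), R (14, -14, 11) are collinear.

No

PQ = (84, -48, 12), PR = (119, -68, 16).
Comparing components 2 and 3: (-48)(16) − (12)(-68) = 48 ≠ 0, so PQ and PR are not parallel and the points are not collinear.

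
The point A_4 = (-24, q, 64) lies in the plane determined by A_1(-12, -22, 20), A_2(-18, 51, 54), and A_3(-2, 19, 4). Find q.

28

A normal to the plane is n = A_1A_2 × A_1A_3 = (-2562, 244, -976).
A_4 lies in the plane iff n · A_1A_4 = 0.
This gives (244)q + (-6832) = 0, so q = 28.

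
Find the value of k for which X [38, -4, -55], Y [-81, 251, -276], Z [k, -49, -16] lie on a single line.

59

Collinearity requires XY × XZ = 0; each component is linear in k.
The y-component gives (-221)k + (13039) = 0, so k = 59.
The remaining components then also vanish.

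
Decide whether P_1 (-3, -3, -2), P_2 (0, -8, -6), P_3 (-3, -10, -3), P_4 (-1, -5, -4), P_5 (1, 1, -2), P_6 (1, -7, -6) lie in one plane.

No

The plane through P_1, P_2, P_3 has normal n = P_1P_2 × P_1P_3 = (-23, 3, -21) and equation n·P = 102.
Checking the remaining points: n·P_4 = 92, n·P_5 = 22, n·P_6 = 82.
Since n·P_4 = 92 ≠ 102, P_4 is off the plane and the points are not all coplanar.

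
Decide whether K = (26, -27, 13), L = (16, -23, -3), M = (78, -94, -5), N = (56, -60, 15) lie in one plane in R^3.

Yes

With K as base: KL = (-10, 4, -16), KM = (52, -67, -18), KN = (30, -33, 2).
KM × KN = (-728, -644, 294).
KL · (KM × KN) = 0.
The scalar triple product vanishes, so the four points are coplanar.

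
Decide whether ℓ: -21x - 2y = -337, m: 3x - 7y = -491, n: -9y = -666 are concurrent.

The three lines meet at one point iff the augmented coefficient matrix [aᵢ bᵢ cᵢ] has rank < 3, i.e. its determinant vanishes.
Here the determinant is 0.
It vanishes, so the lines are concurrent at (9, 74).

Yes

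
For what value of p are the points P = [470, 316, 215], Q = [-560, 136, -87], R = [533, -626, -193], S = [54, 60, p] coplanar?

11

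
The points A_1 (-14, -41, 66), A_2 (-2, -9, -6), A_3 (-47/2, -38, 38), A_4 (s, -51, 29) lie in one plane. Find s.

-95/2

Normal to plane A_1A_2A_3: n = (-680, 1020, 340); plane equation n·P = -9860.
Requiring n·A_4 = -9860: (-680)s + (-42160) = -9860.
So s = -95/2.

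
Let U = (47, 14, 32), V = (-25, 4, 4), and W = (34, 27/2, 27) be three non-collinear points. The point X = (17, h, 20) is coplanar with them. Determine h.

The plane through U, V, W has equation 36x + 4y − 94z = -1260.
Substituting X: (4)h + (-1268) = -1260, so h = 2.

2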